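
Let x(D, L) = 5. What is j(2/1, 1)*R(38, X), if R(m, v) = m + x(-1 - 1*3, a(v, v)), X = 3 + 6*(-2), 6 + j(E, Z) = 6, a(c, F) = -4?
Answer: 0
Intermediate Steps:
j(E, Z) = 0 (j(E, Z) = -6 + 6 = 0)
X = -9 (X = 3 - 12 = -9)
R(m, v) = 5 + m (R(m, v) = m + 5 = 5 + m)
j(2/1, 1)*R(38, X) = 0*(5 + 38) = 0*43 = 0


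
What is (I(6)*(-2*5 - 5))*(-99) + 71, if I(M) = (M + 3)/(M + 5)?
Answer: 1286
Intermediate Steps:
I(M) = (3 + M)/(5 + M)
(I(6)*(-2*5 - 5))*(-99) + 71 = (((3 + 6)/(5 + 6))*(-2*5 - 5))*(-99) + 71 = ((9/11)*(-10 - 5))*(-99) + 71 = (((1/11)*9)*(-15))*(-99) + 71 = ((9/11)*(-15))*(-99) + 71 = -135/11*(-99) + 71 = 1215 + 71 = 1286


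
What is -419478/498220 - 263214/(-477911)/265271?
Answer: -3798541568333217/4511593091935130 ≈ -0.84195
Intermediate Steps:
-419478/498220 - 263214/(-477911)/265271 = -419478*1/498220 - 263214*(-1/477911)*(1/265271) = -209739/249110 + (37602/68273)*(1/265271) = -209739/249110 + 37602/18110846983 = -3798541568333217/4511593091935130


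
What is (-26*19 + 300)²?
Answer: 37636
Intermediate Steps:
(-26*19 + 300)² = (-494 + 300)² = (-194)² = 37636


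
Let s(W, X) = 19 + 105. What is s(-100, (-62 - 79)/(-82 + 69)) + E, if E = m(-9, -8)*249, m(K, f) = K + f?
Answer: -4109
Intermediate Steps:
s(W, X) = 124
E = -4233 (E = (-9 - 8)*249 = -17*249 = -4233)
s(-100, (-62 - 79)/(-82 + 69)) + E = 124 - 4233 = -4109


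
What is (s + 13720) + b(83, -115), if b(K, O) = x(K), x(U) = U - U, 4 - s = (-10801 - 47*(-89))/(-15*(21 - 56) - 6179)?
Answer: 38794439/2827 ≈ 13723.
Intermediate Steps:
s = 7999/2827 (s = 4 - (-10801 - 47*(-89))/(-15*(21 - 56) - 6179) = 4 - (-10801 + 4183)/(-15*(-35) - 6179) = 4 - (-6618)/(525 - 6179) = 4 - (-6618)/(-5654) = 4 - (-6618)*(-1)/5654 = 4 - 1*3309/2827 = 4 - 3309/2827 = 7999/2827 ≈ 2.8295)
x(U) = 0
b(K, O) = 0
(s + 13720) + b(83, -115) = (7999/2827 + 13720) + 0 = 38794439/2827 + 0 = 38794439/2827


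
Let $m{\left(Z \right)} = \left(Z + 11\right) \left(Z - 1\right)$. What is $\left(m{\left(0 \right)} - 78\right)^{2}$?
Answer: $7921$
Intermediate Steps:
$m{\left(Z \right)} = \left(-1 + Z\right) \left(11 + Z\right)$ ($m{\left(Z \right)} = \left(11 + Z\right) \left(-1 + Z\right) = \left(-1 + Z\right) \left(11 + Z\right)$)
$\left(m{\left(0 \right)} - 78\right)^{2} = \left(\left(-11 + 0^{2} + 10 \cdot 0\right) - 78\right)^{2} = \left(\left(-11 + 0 + 0\right) - 78\right)^{2} = \left(-11 - 78\right)^{2} = \left(-89\right)^{2} = 7921$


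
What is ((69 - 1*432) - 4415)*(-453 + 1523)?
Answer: -5112460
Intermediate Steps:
((69 - 1*432) - 4415)*(-453 + 1523) = ((69 - 432) - 4415)*1070 = (-363 - 4415)*1070 = -4778*1070 = -5112460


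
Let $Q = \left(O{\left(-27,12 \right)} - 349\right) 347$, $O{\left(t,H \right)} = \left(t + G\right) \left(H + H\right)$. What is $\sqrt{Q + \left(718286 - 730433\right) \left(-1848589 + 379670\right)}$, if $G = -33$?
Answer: $\sqrt{17842338310} \approx 1.3358 \cdot 10^{5}$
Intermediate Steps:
$O{\left(t,H \right)} = 2 H \left(-33 + t\right)$ ($O{\left(t,H \right)} = \left(t - 33\right) \left(H + H\right) = \left(-33 + t\right) 2 H = 2 H \left(-33 + t\right)$)
$Q = -620783$ ($Q = \left(2 \cdot 12 \left(-33 - 27\right) - 349\right) 347 = \left(2 \cdot 12 \left(-60\right) - 349\right) 347 = \left(-1440 - 349\right) 347 = \left(-1789\right) 347 = -620783$)
$\sqrt{Q + \left(718286 - 730433\right) \left(-1848589 + 379670\right)} = \sqrt{-620783 + \left(718286 - 730433\right) \left(-1848589 + 379670\right)} = \sqrt{-620783 - -17842959093} = \sqrt{-620783 + 17842959093} = \sqrt{17842338310}$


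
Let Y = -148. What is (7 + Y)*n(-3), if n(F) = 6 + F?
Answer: -423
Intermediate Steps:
(7 + Y)*n(-3) = (7 - 148)*(6 - 3) = -141*3 = -423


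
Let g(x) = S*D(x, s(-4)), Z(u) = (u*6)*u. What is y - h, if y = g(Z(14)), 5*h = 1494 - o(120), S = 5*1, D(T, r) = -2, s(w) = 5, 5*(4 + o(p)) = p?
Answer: -1524/5 ≈ -304.80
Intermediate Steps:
Z(u) = 6*u² (Z(u) = (6*u)*u = 6*u²)
o(p) = -4 + p/5
S = 5
h = 1474/5 (h = (1494 - (-4 + (⅕)*120))/5 = (1494 - (-4 + 24))/5 = (1494 - 1*20)/5 = (1494 - 20)/5 = (⅕)*1474 = 1474/5 ≈ 294.80)
g(x) = -10 (g(x) = 5*(-2) = -10)
y = -10
y - h = -10 - 1*1474/5 = -10 - 1474/5 = -1524/5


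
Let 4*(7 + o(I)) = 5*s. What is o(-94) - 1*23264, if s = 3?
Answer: -93069/4 ≈ -23267.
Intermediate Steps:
o(I) = -13/4 (o(I) = -7 + (5*3)/4 = -7 + (¼)*15 = -7 + 15/4 = -13/4)
o(-94) - 1*23264 = -13/4 - 1*23264 = -13/4 - 23264 = -93069/4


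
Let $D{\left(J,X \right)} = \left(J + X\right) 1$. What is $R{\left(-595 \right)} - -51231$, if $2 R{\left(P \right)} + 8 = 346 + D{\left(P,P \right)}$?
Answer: $50805$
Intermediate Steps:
$D{\left(J,X \right)} = J + X$
$R{\left(P \right)} = 169 + P$ ($R{\left(P \right)} = -4 + \frac{346 + \left(P + P\right)}{2} = -4 + \frac{346 + 2 P}{2} = -4 + \left(173 + P\right) = 169 + P$)
$R{\left(-595 \right)} - -51231 = \left(169 - 595\right) - -51231 = -426 + 51231 = 50805$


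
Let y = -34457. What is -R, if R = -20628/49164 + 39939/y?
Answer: 222861666/141170329 ≈ 1.5787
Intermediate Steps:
R = -222861666/141170329 (R = -20628/49164 + 39939/(-34457) = -20628*1/49164 + 39939*(-1/34457) = -1719/4097 - 39939/34457 = -222861666/141170329 ≈ -1.5787)
-R = -1*(-222861666/141170329) = 222861666/141170329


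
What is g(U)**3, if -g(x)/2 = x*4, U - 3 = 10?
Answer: -1124864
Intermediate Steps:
U = 13 (U = 3 + 10 = 13)
g(x) = -8*x (g(x) = -2*x*4 = -8*x)
g(U)**3 = (-8*13)**3 = (-104)**3 = -1124864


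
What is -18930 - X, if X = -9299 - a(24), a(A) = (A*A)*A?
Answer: 4193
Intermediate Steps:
a(A) = A³ (a(A) = A²*A = A³)
X = -23123 (X = -9299 - 1*24³ = -9299 - 1*13824 = -9299 - 13824 = -23123)
-18930 - X = -18930 - 1*(-23123) = -18930 + 23123 = 4193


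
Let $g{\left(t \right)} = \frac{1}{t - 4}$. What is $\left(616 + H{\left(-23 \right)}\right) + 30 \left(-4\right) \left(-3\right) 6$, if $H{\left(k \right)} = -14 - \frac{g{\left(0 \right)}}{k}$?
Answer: $\frac{254103}{92} \approx 2762.0$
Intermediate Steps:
$g{\left(t \right)} = \frac{1}{-4 + t}$
$H{\left(k \right)} = -14 + \frac{1}{4 k}$ ($H{\left(k \right)} = -14 - \frac{1}{\left(-4 + 0\right) k} = -14 - \frac{1}{\left(-4\right) k} = -14 - - \frac{1}{4 k} = -14 + \frac{1}{4 k}$)
$\left(616 + H{\left(-23 \right)}\right) + 30 \left(-4\right) \left(-3\right) 6 = \left(616 - \left(14 - \frac{1}{4 \left(-23\right)}\right)\right) + 30 \left(-4\right) \left(-3\right) 6 = \left(616 + \left(-14 + \frac{1}{4} \left(- \frac{1}{23}\right)\right)\right) + 30 \cdot 12 \cdot 6 = \left(616 - \frac{1289}{92}\right) + 30 \cdot 72 = \left(616 - \frac{1289}{92}\right) + 2160 = \frac{55383}{92} + 2160 = \frac{254103}{92}$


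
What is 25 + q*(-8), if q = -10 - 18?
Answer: 249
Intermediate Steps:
q = -28
25 + q*(-8) = 25 - 28*(-8) = 25 + 224 = 249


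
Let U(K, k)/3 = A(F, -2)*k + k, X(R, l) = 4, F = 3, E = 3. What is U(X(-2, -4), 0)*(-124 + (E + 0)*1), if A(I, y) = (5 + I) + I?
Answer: 0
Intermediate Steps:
A(I, y) = 5 + 2*I
U(K, k) = 36*k (U(K, k) = 3*((5 + 2*3)*k + k) = 3*((5 + 6)*k + k) = 3*(11*k + k) = 3*(12*k) = 36*k)
U(X(-2, -4), 0)*(-124 + (E + 0)*1) = (36*0)*(-124 + (3 + 0)*1) = 0*(-124 + 3*1) = 0*(-124 + 3) = 0*(-121) = 0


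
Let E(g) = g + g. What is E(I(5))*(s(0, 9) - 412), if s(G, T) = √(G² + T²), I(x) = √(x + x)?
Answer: -806*√10 ≈ -2548.8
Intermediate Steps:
I(x) = √2*√x (I(x) = √(2*x) = √2*√x)
E(g) = 2*g
E(I(5))*(s(0, 9) - 412) = (2*(√2*√5))*(√(0² + 9²) - 412) = (2*√10)*(√(0 + 81) - 412) = (2*√10)*(√81 - 412) = (2*√10)*(9 - 412) = (2*√10)*(-403) = -806*√10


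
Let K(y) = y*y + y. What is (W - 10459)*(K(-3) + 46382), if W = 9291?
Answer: -54181184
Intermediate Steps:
K(y) = y + y² (K(y) = y² + y = y + y²)
(W - 10459)*(K(-3) + 46382) = (9291 - 10459)*(-3*(1 - 3) + 46382) = -1168*(-3*(-2) + 46382) = -1168*(6 + 46382) = -1168*46388 = -54181184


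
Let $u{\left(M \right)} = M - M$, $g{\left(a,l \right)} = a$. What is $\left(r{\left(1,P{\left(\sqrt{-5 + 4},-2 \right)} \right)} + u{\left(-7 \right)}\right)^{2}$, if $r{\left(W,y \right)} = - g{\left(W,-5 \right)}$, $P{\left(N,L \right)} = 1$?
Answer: $1$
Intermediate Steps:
$u{\left(M \right)} = 0$
$r{\left(W,y \right)} = - W$
$\left(r{\left(1,P{\left(\sqrt{-5 + 4},-2 \right)} \right)} + u{\left(-7 \right)}\right)^{2} = \left(\left(-1\right) 1 + 0\right)^{2} = \left(-1 + 0\right)^{2} = \left(-1\right)^{2} = 1$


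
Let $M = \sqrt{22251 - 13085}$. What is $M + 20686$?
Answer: $20686 + \sqrt{9166} \approx 20782.0$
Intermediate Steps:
$M = \sqrt{9166} \approx 95.739$
$M + 20686 = \sqrt{9166} + 20686 = 20686 + \sqrt{9166}$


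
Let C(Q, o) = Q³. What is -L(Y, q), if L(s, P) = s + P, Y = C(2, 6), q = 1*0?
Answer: -8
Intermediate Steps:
q = 0
Y = 8 (Y = 2³ = 8)
L(s, P) = P + s
-L(Y, q) = -(0 + 8) = -1*8 = -8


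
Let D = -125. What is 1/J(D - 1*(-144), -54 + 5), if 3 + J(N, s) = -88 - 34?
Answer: -1/125 ≈ -0.0080000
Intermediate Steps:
J(N, s) = -125 (J(N, s) = -3 + (-88 - 34) = -3 - 122 = -125)
1/J(D - 1*(-144), -54 + 5) = 1/(-125) = -1/125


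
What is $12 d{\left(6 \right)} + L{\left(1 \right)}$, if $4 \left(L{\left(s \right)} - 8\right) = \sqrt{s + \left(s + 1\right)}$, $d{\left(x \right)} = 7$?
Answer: $92 + \frac{\sqrt{3}}{4} \approx 92.433$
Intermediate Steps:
$L{\left(s \right)} = 8 + \frac{\sqrt{1 + 2 s}}{4}$ ($L{\left(s \right)} = 8 + \frac{\sqrt{s + \left(s + 1\right)}}{4} = 8 + \frac{\sqrt{s + \left(1 + s\right)}}{4} = 8 + \frac{\sqrt{1 + 2 s}}{4}$)
$12 d{\left(6 \right)} + L{\left(1 \right)} = 12 \cdot 7 + \left(8 + \frac{\sqrt{1 + 2 \cdot 1}}{4}\right) = 84 + \left(8 + \frac{\sqrt{1 + 2}}{4}\right) = 84 + \left(8 + \frac{\sqrt{3}}{4}\right) = 92 + \frac{\sqrt{3}}{4}$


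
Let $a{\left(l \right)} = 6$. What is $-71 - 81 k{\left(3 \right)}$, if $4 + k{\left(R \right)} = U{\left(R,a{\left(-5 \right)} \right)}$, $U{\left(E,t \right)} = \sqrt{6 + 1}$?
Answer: $253 - 81 \sqrt{7} \approx 38.694$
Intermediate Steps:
$U{\left(E,t \right)} = \sqrt{7}$
$k{\left(R \right)} = -4 + \sqrt{7}$
$-71 - 81 k{\left(3 \right)} = -71 - 81 \left(-4 + \sqrt{7}\right) = -71 + \left(324 - 81 \sqrt{7}\right) = 253 - 81 \sqrt{7}$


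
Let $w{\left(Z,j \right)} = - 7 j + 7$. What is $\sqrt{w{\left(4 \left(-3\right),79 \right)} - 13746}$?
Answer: $6 i \sqrt{397} \approx 119.55 i$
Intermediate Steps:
$w{\left(Z,j \right)} = 7 - 7 j$
$\sqrt{w{\left(4 \left(-3\right),79 \right)} - 13746} = \sqrt{\left(7 - 553\right) - 13746} = \sqrt{-546 - 13746} = \sqrt{-14292} = 6 i \sqrt{397}$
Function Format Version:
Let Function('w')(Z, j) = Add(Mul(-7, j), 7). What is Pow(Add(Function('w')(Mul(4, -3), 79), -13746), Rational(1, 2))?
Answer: Mul(6, I, Pow(397, Rational(1, 2))) ≈ Mul(119.55, I)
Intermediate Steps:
Function('w')(Z, j) = Add(7, Mul(-7, j))
Pow(Add(Function('w')(Mul(4, -3), 79), -13746), Rational(1, 2)) = Pow(Add(Add(7, Mul(-7, 79)), -13746), Rational(1, 2)) = Pow(Add(Add(7, -553), -13746), Rational(1, 2)) = Pow(Add(-546, -13746), Rational(1, 2)) = Pow(-14292, Rational(1, 2)) = Mul(6, I, Pow(397, Rational(1, 2)))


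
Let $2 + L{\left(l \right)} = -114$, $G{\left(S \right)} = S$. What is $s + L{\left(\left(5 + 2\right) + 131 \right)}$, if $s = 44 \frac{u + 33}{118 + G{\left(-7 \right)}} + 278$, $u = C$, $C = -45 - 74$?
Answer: $\frac{14198}{111} \approx 127.91$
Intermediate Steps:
$C = -119$
$u = -119$
$L{\left(l \right)} = -116$ ($L{\left(l \right)} = -2 - 114 = -116$)
$s = \frac{27074}{111}$ ($s = 44 \frac{-119 + 33}{118 - 7} + 278 = 44 \left(- \frac{86}{111}\right) + 278 = - \frac{3784}{111} + 278 = \frac{27074}{111} \approx 243.91$)
$s + L{\left(\left(5 + 2\right) + 131 \right)} = \frac{27074}{111} - 116 = \frac{14198}{111}$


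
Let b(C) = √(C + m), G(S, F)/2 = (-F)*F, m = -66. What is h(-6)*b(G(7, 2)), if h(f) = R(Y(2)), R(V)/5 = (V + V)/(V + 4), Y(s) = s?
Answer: 10*I*√74/3 ≈ 28.674*I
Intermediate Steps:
R(V) = 10*V/(4 + V) (R(V) = 5*((V + V)/(V + 4)) = 5*((2*V)/(4 + V)) = 5*(2*V/(4 + V)) = 10*V/(4 + V))
G(S, F) = -2*F² (G(S, F) = 2*((-F)*F) = 2*(-F²) = -2*F²)
h(f) = 10/3 (h(f) = 10*2/(4 + 2) = 10*2/6 = 10*2*(⅙) = 10/3)
b(C) = √(-66 + C) (b(C) = √(C - 66) = √(-66 + C))
h(-6)*b(G(7, 2)) = 10*√(-66 - 2*2²)/3 = 10*√(-66 - 2*4)/3 = 10*√(-66 - 8)/3 = 10*√(-74)/3 = 10*(I*√74)/3 = 10*I*√74/3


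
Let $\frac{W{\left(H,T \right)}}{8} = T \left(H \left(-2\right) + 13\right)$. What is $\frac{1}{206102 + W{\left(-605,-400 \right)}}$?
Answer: $- \frac{1}{3707498} \approx -2.6972 \cdot 10^{-7}$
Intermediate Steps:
$W{\left(H,T \right)} = 8 T \left(13 - 2 H\right)$ ($W{\left(H,T \right)} = 8 T \left(H \left(-2\right) + 13\right) = 8 T \left(- 2 H + 13\right) = 8 T \left(13 - 2 H\right)$)
$\frac{1}{206102 + W{\left(-605,-400 \right)}} = \frac{1}{206102 + 8 \left(-400\right) \left(13 - -1210\right)} = \frac{1}{206102 + 8 \left(-400\right) \left(13 + 1210\right)} = \frac{1}{206102 + 8 \left(-400\right) 1223} = \frac{1}{206102 - 3913600} = \frac{1}{-3707498} = - \frac{1}{3707498}$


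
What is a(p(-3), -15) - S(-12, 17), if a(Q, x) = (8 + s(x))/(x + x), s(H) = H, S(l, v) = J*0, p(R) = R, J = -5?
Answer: 7/30 ≈ 0.23333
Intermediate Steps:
S(l, v) = 0 (S(l, v) = -5*0 = 0)
a(Q, x) = (8 + x)/(2*x) (a(Q, x) = (8 + x)/(x + x) = (8 + x)/((2*x)) = (8 + x)*(1/(2*x)) = (8 + x)/(2*x))
a(p(-3), -15) - S(-12, 17) = (½)*(8 - 15)/(-15) - 1*0 = (½)*(-1/15)*(-7) + 0 = 7/30 + 0 = 7/30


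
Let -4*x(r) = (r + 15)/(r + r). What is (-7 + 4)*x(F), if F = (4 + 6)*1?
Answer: 15/16 ≈ 0.93750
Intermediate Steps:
F = 10 (F = 10*1 = 10)
x(r) = -(15 + r)/(8*r) (x(r) = -(r + 15)/(4*(r + r)) = -(15 + r)/(4*(2*r)) = -(15 + r)*1/(2*r)/4 = -(15 + r)/(8*r))
(-7 + 4)*x(F) = (-7 + 4)*((1/8)*(-15 - 1*10)/10) = -3*(-15 - 10)/(8*10) = -3*(-25)/(8*10) = -3*(-5/16) = 15/16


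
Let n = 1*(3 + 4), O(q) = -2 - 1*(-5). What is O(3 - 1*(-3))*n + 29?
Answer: 50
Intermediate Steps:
O(q) = 3 (O(q) = -2 + 5 = 3)
n = 7 (n = 1*7 = 7)
O(3 - 1*(-3))*n + 29 = 3*7 + 29 = 21 + 29 = 50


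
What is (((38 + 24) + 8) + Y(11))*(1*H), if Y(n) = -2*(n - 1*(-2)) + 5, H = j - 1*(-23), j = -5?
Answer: 882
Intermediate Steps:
H = 18 (H = -5 - 1*(-23) = -5 + 23 = 18)
Y(n) = 1 - 2*n (Y(n) = -2*(n + 2) + 5 = -2*(2 + n) + 5 = (-4 - 2*n) + 5 = 1 - 2*n)
(((38 + 24) + 8) + Y(11))*(1*H) = (((38 + 24) + 8) + (1 - 2*11))*(1*18) = ((62 + 8) + (1 - 22))*18 = (70 - 21)*18 = 49*18 = 882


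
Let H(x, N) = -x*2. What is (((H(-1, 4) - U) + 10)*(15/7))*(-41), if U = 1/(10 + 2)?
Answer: -29315/28 ≈ -1047.0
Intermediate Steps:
H(x, N) = -2*x
U = 1/12 ≈ 0.083333
(((H(-1, 4) - U) + 10)*(15/7))*(-41) = (((-2*(-1) - 1*1/12) + 10)*(15/7))*(-41) = (((2 - 1/12) + 10)*(15*(1/7)))*(-41) = ((23/12 + 10)*(15/7))*(-41) = ((143/12)*(15/7))*(-41) = (715/28)*(-41) = -29315/28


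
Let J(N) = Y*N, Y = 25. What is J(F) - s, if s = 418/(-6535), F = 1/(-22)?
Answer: -154179/143770 ≈ -1.0724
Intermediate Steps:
F = -1/22 ≈ -0.045455
J(N) = 25*N
s = -418/6535 (s = 418*(-1/6535) = -418/6535 ≈ -0.063963)
J(F) - s = 25*(-1/22) - 1*(-418/6535) = -25/22 + 418/6535 = -154179/143770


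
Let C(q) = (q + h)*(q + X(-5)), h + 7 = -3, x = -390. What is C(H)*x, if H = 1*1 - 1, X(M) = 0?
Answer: 0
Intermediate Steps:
h = -10 (h = -7 - 3 = -10)
H = 0 (H = 1 - 1 = 0)
C(q) = q*(-10 + q) (C(q) = (q - 10)*(q + 0) = (-10 + q)*q = q*(-10 + q))
C(H)*x = (0*(-10 + 0))*(-390) = (0*(-10))*(-390) = 0*(-390) = 0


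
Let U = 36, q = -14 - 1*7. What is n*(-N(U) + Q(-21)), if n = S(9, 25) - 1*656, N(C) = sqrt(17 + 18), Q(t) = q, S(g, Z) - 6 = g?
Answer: 13461 + 641*sqrt(35) ≈ 17253.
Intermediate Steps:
S(g, Z) = 6 + g
q = -21 (q = -14 - 7 = -21)
Q(t) = -21
N(C) = sqrt(35)
n = -641 (n = (6 + 9) - 1*656 = 15 - 656 = -641)
n*(-N(U) + Q(-21)) = -641*(-sqrt(35) - 21) = -641*(-21 - sqrt(35)) = 13461 + 641*sqrt(35)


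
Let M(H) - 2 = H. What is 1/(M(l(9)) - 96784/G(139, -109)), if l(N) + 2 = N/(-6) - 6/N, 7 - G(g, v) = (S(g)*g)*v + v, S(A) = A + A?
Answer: -12636282/27668963 ≈ -0.45670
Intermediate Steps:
S(A) = 2*A
G(g, v) = 7 - v - 2*v*g**2 (G(g, v) = 7 - (((2*g)*g)*v + v) = 7 - ((2*g**2)*v + v) = 7 - (2*v*g**2 + v) = 7 - (v + 2*v*g**2) = 7 + (-v - 2*v*g**2) = 7 - v - 2*v*g**2)
l(N) = -2 - 6/N - N/6 (l(N) = -2 + (N/(-6) - 6/N) = -2 + (N*(-1/6) - 6/N) = -2 + (-N/6 - 6/N) = -2 + (-6/N - N/6) = -2 - 6/N - N/6)
M(H) = 2 + H
1/(M(l(9)) - 96784/G(139, -109)) = 1/((2 + (-2 - 6/9 - 1/6*9)) - 96784/(7 - 1*(-109) - 2*(-109)*139**2)) = 1/((2 + (-2 - 6*1/9 - 3/2)) - 96784/(7 + 109 - 2*(-109)*19321)) = 1/((2 + (-2 - 2/3 - 3/2)) - 96784/(7 + 109 + 4211978)) = 1/((2 - 25/6) - 96784/4212094) = 1/(-13/6 - 96784*1/4212094) = 1/(-13/6 - 48392/2106047) = 1/(-27668963/12636282) = -12636282/27668963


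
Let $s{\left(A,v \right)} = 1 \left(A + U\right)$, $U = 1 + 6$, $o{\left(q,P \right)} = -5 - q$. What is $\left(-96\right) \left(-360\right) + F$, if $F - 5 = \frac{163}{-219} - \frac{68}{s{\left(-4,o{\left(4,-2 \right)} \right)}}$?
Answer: $\frac{2521536}{73} \approx 34542.0$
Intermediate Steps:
$U = 7$
$s{\left(A,v \right)} = 7 + A$ ($s{\left(A,v \right)} = 1 \left(A + 7\right) = 1 \left(7 + A\right) = 7 + A$)
$F = - \frac{1344}{73}$ ($F = 5 + \left(\frac{163}{-219} - \frac{68}{7 - 4}\right) = 5 + \left(163 \left(- \frac{1}{219}\right) - \frac{68}{3}\right) = 5 - \frac{1709}{73} = - \frac{1344}{73} \approx -18.411$)
$\left(-96\right) \left(-360\right) + F = \left(-96\right) \left(-360\right) - \frac{1344}{73} = 34560 - \frac{1344}{73} = \frac{2521536}{73}$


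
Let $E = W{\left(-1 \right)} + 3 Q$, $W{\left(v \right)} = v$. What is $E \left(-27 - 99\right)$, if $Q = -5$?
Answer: $2016$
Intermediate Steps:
$E = -16$ ($E = -1 + 3 \left(-5\right) = -1 - 15 = -16$)
$E \left(-27 - 99\right) = - 16 \left(-27 - 99\right) = \left(-16\right) \left(-126\right) = 2016$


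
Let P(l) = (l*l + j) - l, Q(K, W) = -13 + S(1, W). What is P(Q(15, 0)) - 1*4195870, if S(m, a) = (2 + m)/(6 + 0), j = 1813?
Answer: -16775553/4 ≈ -4.1939e+6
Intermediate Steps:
S(m, a) = ⅓ + m/6 (S(m, a) = (2 + m)/6 = (2 + m)*(⅙) = ⅓ + m/6)
Q(K, W) = -25/2 (Q(K, W) = -13 + (⅓ + (⅙)*1) = -13 + (⅓ + ⅙) = -13 + ½ = -25/2)
P(l) = 1813 + l² - l (P(l) = (l*l + 1813) - l = (l² + 1813) - l = (1813 + l²) - l = 1813 + l² - l)
P(Q(15, 0)) - 1*4195870 = (1813 + (-25/2)² - 1*(-25/2)) - 1*4195870 = (1813 + 625/4 + 25/2) - 4195870 = 7927/4 - 4195870 = -16775553/4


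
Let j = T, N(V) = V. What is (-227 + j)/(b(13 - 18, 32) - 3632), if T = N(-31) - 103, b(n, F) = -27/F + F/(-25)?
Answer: 288800/2907299 ≈ 0.099336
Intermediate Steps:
b(n, F) = -27/F - F/25 (b(n, F) = -27/F + F*(-1/25) = -27/F - F/25)
T = -134 (T = -31 - 103 = -134)
j = -134
(-227 + j)/(b(13 - 18, 32) - 3632) = (-227 - 134)/((-27/32 - 1/25*32) - 3632) = -361/((-27*1/32 - 32/25) - 3632) = -361/((-27/32 - 32/25) - 3632) = -361/(-1699/800 - 3632) = -361/(-2907299/800) = -361*(-800/2907299) = 288800/2907299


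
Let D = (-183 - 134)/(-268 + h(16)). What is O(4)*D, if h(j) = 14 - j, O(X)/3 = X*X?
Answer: 2536/45 ≈ 56.356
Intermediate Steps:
O(X) = 3*X² (O(X) = 3*(X*X) = 3*X²)
D = 317/270 (D = (-183 - 134)/(-268 + (14 - 1*16)) = -317/(-268 + (14 - 16)) = -317/(-268 - 2) = -317/(-270) = -317*(-1/270) = 317/270 ≈ 1.1741)
O(4)*D = (3*4²)*(317/270) = (3*16)*(317/270) = 48*(317/270) = 2536/45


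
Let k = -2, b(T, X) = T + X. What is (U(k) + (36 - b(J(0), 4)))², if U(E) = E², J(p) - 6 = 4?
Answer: 676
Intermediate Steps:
J(p) = 10 (J(p) = 6 + 4 = 10)
(U(k) + (36 - b(J(0), 4)))² = ((-2)² + (36 - (10 + 4)))² = (4 + (36 - 1*14))² = (4 + (36 - 14))² = (4 + 22)² = 26² = 676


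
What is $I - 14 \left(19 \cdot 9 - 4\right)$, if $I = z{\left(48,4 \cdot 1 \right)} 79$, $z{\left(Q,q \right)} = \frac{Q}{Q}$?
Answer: $-2259$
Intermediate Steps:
$z{\left(Q,q \right)} = 1$
$I = 79$ ($I = 1 \cdot 79 = 79$)
$I - 14 \left(19 \cdot 9 - 4\right) = 79 - 14 \left(19 \cdot 9 - 4\right) = 79 - 14 \left(171 - 4\right) = 79 - 2338 = -2259$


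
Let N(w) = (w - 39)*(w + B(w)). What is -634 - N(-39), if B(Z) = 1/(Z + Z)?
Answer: -3677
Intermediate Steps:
B(Z) = 1/(2*Z)
N(w) = (-39 + w)*(w + 1/(2*w)) (N(w) = (w - 39)*(w + 1/(2*w)) = (-39 + w)*(w + 1/(2*w)))
-634 - N(-39) = -634 - (½ + (-39)² - 39*(-39) - 39/2/(-39)) = -634 - (½ + 1521 + 1521 - 39/2*(-1/39)) = -634 - (½ + 1521 + 1521 + ½) = -634 - 1*3043 = -634 - 3043 = -3677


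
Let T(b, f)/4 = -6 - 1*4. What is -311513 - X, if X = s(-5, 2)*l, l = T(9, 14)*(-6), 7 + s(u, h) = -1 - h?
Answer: -309113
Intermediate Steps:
s(u, h) = -8 - h (s(u, h) = -7 + (-1 - h) = -8 - h)
T(b, f) = -40 (T(b, f) = 4*(-6 - 1*4) = 4*(-6 - 4) = 4*(-10) = -40)
l = 240 (l = -40*(-6) = 240)
X = -2400 (X = (-8 - 1*2)*240 = (-8 - 2)*240 = -10*240 = -2400)
-311513 - X = -311513 - 1*(-2400) = -311513 + 2400 = -309113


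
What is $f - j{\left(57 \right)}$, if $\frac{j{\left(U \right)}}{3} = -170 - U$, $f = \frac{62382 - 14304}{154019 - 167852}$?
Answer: $\frac{1041355}{1537} \approx 677.52$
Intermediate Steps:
$f = - \frac{5342}{1537}$ ($f = \frac{48078}{-13833} = 48078 \left(- \frac{1}{13833}\right) = - \frac{5342}{1537} \approx -3.4756$)
$j{\left(U \right)} = -510 - 3 U$ ($j{\left(U \right)} = 3 \left(-170 - U\right) = -510 - 3 U$)
$f - j{\left(57 \right)} = - \frac{5342}{1537} - \left(-510 - 171\right) = - \frac{5342}{1537} - -681 = - \frac{5342}{1537} + 681 = \frac{1041355}{1537}$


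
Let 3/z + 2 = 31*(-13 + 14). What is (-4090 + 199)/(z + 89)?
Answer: -112839/2584 ≈ -43.668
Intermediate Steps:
z = 3/29 (z = 3/(-2 + 31*(-13 + 14)) = 3/(-2 + 31*1) = 3/(-2 + 31) = 3/29 ≈ 0.10345)
(-4090 + 199)/(z + 89) = (-4090 + 199)/(3/29 + 89) = -3891/2584/29 = -3891*29/2584 = -112839/2584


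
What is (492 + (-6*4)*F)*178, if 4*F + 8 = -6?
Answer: 102528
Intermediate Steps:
F = -7/2 (F = -2 + (¼)*(-6) = -2 - 3/2 = -7/2 ≈ -3.5000)
(492 + (-6*4)*F)*178 = (492 - 6*4*(-7/2))*178 = (492 - 24*(-7/2))*178 = (492 + 84)*178 = 576*178 = 102528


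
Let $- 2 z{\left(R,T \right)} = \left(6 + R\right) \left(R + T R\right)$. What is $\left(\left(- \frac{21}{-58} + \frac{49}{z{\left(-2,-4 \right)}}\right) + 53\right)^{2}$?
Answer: $\frac{294088201}{121104} \approx 2428.4$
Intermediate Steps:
$z{\left(R,T \right)} = - \frac{\left(6 + R\right) \left(R + R T\right)}{2}$ ($z{\left(R,T \right)} = - \frac{\left(6 + R\right) \left(R + T R\right)}{2} = - \frac{\left(6 + R\right) \left(R + R T\right)}{2}$)
$\left(\left(- \frac{21}{-58} + \frac{49}{z{\left(-2,-4 \right)}}\right) + 53\right)^{2} = \left(\left(- \frac{21}{-58} + \frac{49}{\left(- \frac{1}{2}\right) \left(-2\right) \left(6 - 2 + 6 \left(-4\right) - -8\right)}\right) + 53\right)^{2} = \left(\left(\left(-21\right) \left(- \frac{1}{58}\right) + \frac{49}{\left(- \frac{1}{2}\right) \left(-2\right) \left(6 - 2 - 24 + 8\right)}\right) + 53\right)^{2} = \left(\left(\frac{21}{58} + \frac{49}{\left(- \frac{1}{2}\right) \left(-2\right) \left(-12\right)}\right) + 53\right)^{2} = \left(\left(\frac{21}{58} + \frac{49}{-12}\right) + 53\right)^{2} = \left(\left(\frac{21}{58} + 49 \left(- \frac{1}{12}\right)\right) + 53\right)^{2} = \left(\left(\frac{21}{58} - \frac{49}{12}\right) + 53\right)^{2} = \left(- \frac{1295}{348} + 53\right)^{2} = \left(\frac{17149}{348}\right)^{2} = \frac{294088201}{121104}$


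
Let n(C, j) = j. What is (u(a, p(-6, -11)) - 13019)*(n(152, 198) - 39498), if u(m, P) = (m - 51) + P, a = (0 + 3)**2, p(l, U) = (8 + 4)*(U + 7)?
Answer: 515183700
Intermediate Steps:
p(l, U) = 84 + 12*U (p(l, U) = 12*(7 + U) = 84 + 12*U)
a = 9 (a = 3**2 = 9)
u(m, P) = -51 + P + m (u(m, P) = (-51 + m) + P = -51 + P + m)
(u(a, p(-6, -11)) - 13019)*(n(152, 198) - 39498) = ((-51 + (84 + 12*(-11)) + 9) - 13019)*(198 - 39498) = ((-51 + (84 - 132) + 9) - 13019)*(-39300) = ((-51 - 48 + 9) - 13019)*(-39300) = (-90 - 13019)*(-39300) = -13109*(-39300) = 515183700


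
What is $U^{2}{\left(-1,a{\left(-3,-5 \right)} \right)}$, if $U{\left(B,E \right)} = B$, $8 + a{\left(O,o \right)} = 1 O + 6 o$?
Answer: $1$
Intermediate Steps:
$a{\left(O,o \right)} = -8 + O + 6 o$ ($a{\left(O,o \right)} = -8 + \left(1 O + 6 o\right) = -8 + \left(O + 6 o\right) = -8 + O + 6 o$)
$U^{2}{\left(-1,a{\left(-3,-5 \right)} \right)} = \left(-1\right)^{2} = 1$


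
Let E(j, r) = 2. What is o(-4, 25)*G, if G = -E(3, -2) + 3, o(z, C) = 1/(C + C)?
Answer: 1/50 ≈ 0.020000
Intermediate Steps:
o(z, C) = 1/(2*C)
G = 1 (G = -1*2 + 3 = -2 + 3 = 1)
o(-4, 25)*G = ((½)/25)*1 = ((½)*(1/25))*1 = (1/50)*1 = 1/50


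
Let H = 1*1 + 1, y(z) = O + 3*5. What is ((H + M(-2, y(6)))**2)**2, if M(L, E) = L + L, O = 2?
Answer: 16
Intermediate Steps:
y(z) = 17 (y(z) = 2 + 3*5 = 2 + 15 = 17)
M(L, E) = 2*L
H = 2 (H = 1 + 1 = 2)
((H + M(-2, y(6)))**2)**2 = ((2 + 2*(-2))**2)**2 = ((2 - 4)**2)**2 = ((-2)**2)**2 = 4**2 = 16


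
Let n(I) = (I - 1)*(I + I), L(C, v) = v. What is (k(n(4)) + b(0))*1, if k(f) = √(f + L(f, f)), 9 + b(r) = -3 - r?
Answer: -12 + 4*√3 ≈ -5.0718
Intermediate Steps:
b(r) = -12 - r (b(r) = -9 + (-3 - r) = -12 - r)
n(I) = 2*I*(-1 + I) (n(I) = (-1 + I)*(2*I) = 2*I*(-1 + I))
k(f) = √2*√f (k(f) = √(f + f) = √(2*f) = √2*√f)
(k(n(4)) + b(0))*1 = (√2*√(2*4*(-1 + 4)) + (-12 - 1*0))*1 = (√2*√(2*4*3) + (-12 + 0))*1 = (√2*√24 - 12)*1 = (√2*(2*√6) - 12)*1 = (4*√3 - 12)*1 = (-12 + 4*√3)*1 = -12 + 4*√3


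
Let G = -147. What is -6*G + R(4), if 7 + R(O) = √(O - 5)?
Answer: 875 + I ≈ 875.0 + 1.0*I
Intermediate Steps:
R(O) = -7 + √(-5 + O) (R(O) = -7 + √(O - 5) = -7 + √(-5 + O))
-6*G + R(4) = -6*(-147) + (-7 + √(-5 + 4)) = 882 + (-7 + √(-1)) = 882 + (-7 + I) = 875 + I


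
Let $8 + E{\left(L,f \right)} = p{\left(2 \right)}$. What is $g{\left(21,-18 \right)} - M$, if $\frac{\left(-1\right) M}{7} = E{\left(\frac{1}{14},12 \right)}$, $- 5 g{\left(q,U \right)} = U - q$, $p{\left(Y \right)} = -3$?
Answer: $- \frac{346}{5} \approx -69.2$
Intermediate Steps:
$E{\left(L,f \right)} = -11$ ($E{\left(L,f \right)} = -8 - 3 = -11$)
$g{\left(q,U \right)} = - \frac{U}{5} + \frac{q}{5}$ ($g{\left(q,U \right)} = - \frac{U - q}{5} = - \frac{U}{5} + \frac{q}{5}$)
$M = 77$ ($M = \left(-7\right) \left(-11\right) = 77$)
$g{\left(21,-18 \right)} - M = \left(\left(- \frac{1}{5}\right) \left(-18\right) + \frac{1}{5} \cdot 21\right) - 77 = \left(\frac{18}{5} + \frac{21}{5}\right) - 77 = \frac{39}{5} - 77 = - \frac{346}{5}$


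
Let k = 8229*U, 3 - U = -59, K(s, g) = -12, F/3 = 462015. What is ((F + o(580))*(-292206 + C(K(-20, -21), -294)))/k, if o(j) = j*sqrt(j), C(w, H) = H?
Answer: -5197668750/6541 - 4350000*sqrt(145)/6541 ≈ -8.0264e+5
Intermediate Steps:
F = 1386045 (F = 3*462015 = 1386045)
U = 62 (U = 3 - 1*(-59) = 3 + 59 = 62)
o(j) = j**(3/2)
k = 510198 (k = 8229*62 = 510198)
((F + o(580))*(-292206 + C(K(-20, -21), -294)))/k = ((1386045 + 580**(3/2))*(-292206 - 294))/510198 = ((1386045 + 1160*sqrt(145))*(-292500))*(1/510198) = (-405418162500 - 339300000*sqrt(145))*(1/510198) = -5197668750/6541 - 4350000*sqrt(145)/6541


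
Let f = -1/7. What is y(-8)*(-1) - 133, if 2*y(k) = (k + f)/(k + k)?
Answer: -29849/224 ≈ -133.25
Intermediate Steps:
f = -⅐ (f = -1*⅐ = -⅐ ≈ -0.14286)
y(k) = (-⅐ + k)/(4*k) (y(k) = ((k - ⅐)/(k + k))/2 = ((-⅐ + k)/((2*k)))/2 = ((-⅐ + k)*(1/(2*k)))/2 = ((-⅐ + k)/(2*k))/2 = (-⅐ + k)/(4*k))
y(-8)*(-1) - 133 = ((1/28)*(-1 + 7*(-8))/(-8))*(-1) - 133 = ((1/28)*(-⅛)*(-1 - 56))*(-1) - 133 = ((1/28)*(-⅛)*(-57))*(-1) - 133 = (57/224)*(-1) - 133 = -57/224 - 133 = -29849/224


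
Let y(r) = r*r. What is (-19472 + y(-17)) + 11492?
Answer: -7691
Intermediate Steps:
y(r) = r²
(-19472 + y(-17)) + 11492 = (-19472 + (-17)²) + 11492 = (-19472 + 289) + 11492 = -19183 + 11492 = -7691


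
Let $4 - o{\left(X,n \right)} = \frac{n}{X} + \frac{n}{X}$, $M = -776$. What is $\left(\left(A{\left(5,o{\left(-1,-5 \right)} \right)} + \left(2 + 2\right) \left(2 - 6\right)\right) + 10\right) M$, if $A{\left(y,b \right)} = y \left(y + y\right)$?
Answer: $-34144$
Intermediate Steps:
$o{\left(X,n \right)} = 4 - \frac{2 n}{X}$ ($o{\left(X,n \right)} = 4 - \left(\frac{n}{X} + \frac{n}{X}\right) = 4 - \frac{2 n}{X}$)
$A{\left(y,b \right)} = 2 y^{2}$ ($A{\left(y,b \right)} = y 2 y = 2 y^{2}$)
$\left(\left(A{\left(5,o{\left(-1,-5 \right)} \right)} + \left(2 + 2\right) \left(2 - 6\right)\right) + 10\right) M = \left(\left(2 \cdot 5^{2} + \left(2 + 2\right) \left(2 - 6\right)\right) + 10\right) \left(-776\right) = \left(\left(2 \cdot 25 + 4 \left(-4\right)\right) + 10\right) \left(-776\right) = \left(\left(50 - 16\right) + 10\right) \left(-776\right) = \left(34 + 10\right) \left(-776\right) = 44 \left(-776\right) = -34144$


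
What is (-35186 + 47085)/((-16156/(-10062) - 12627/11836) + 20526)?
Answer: 708548753484/1222292082587 ≈ 0.57969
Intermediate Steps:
(-35186 + 47085)/((-16156/(-10062) - 12627/11836) + 20526) = 11899/((-16156*(-1/10062) - 12627*1/11836) + 20526) = 11899/((8078/5031 - 12627/11836) + 20526) = 11899/(32084771/59546916 + 20526) = 11899/(1222292082587/59546916) = 11899*(59546916/1222292082587) = 708548753484/1222292082587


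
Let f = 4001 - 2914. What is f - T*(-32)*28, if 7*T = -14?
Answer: -705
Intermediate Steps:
T = -2 (T = (⅐)*(-14) = -2)
f = 1087
f - T*(-32)*28 = 1087 - (-2*(-32))*28 = 1087 - 64*28 = 1087 - 1*1792 = 1087 - 1792 = -705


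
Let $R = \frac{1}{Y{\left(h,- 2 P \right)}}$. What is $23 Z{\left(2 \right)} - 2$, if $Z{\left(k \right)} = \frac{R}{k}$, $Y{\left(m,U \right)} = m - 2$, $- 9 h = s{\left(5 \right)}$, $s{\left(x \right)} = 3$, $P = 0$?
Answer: $- \frac{97}{14} \approx -6.9286$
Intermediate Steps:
$h = - \frac{1}{3}$ ($h = \left(- \frac{1}{9}\right) 3 = - \frac{1}{3} \approx -0.33333$)
$Y{\left(m,U \right)} = -2 + m$ ($Y{\left(m,U \right)} = m - 2 = -2 + m$)
$R = - \frac{3}{7}$ ($R = \frac{1}{-2 - \frac{1}{3}} = \frac{1}{- \frac{7}{3}} = - \frac{3}{7} \approx -0.42857$)
$Z{\left(k \right)} = - \frac{3}{7 k}$
$23 Z{\left(2 \right)} - 2 = 23 \left(- \frac{3}{7 \cdot 2}\right) - 2 = 23 \left(\left(- \frac{3}{7}\right) \frac{1}{2}\right) - 2 = 23 \left(- \frac{3}{14}\right) - 2 = - \frac{69}{14} - 2 = - \frac{97}{14}$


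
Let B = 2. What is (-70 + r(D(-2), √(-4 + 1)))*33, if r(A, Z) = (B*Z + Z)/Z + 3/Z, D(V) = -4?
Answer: -2211 - 33*I*√3 ≈ -2211.0 - 57.158*I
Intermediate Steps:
r(A, Z) = 3 + 3/Z (r(A, Z) = (2*Z + Z)/Z + 3/Z = (3*Z)/Z + 3/Z = 3 + 3/Z)
(-70 + r(D(-2), √(-4 + 1)))*33 = (-70 + (3 + 3/(√(-4 + 1))))*33 = (-70 + (3 + 3/(√(-3))))*33 = (-70 + (3 + 3/((I*√3))))*33 = (-70 + (3 + 3*(-I*√3/3)))*33 = (-70 + (3 - I*√3))*33 = (-67 - I*√3)*33 = -2211 - 33*I*√3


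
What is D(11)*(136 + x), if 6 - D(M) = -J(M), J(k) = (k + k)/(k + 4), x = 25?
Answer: 18032/15 ≈ 1202.1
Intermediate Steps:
J(k) = 2*k/(4 + k) (J(k) = (2*k)/(4 + k) = 2*k/(4 + k))
D(M) = 6 + 2*M/(4 + M) (D(M) = 6 - (-1)*2*M/(4 + M) = 6 - (-2)*M/(4 + M) = 6 + 2*M/(4 + M))
D(11)*(136 + x) = (8*(3 + 11)/(4 + 11))*(136 + 25) = (8*14/15)*161 = (8*(1/15)*14)*161 = (112/15)*161 = 18032/15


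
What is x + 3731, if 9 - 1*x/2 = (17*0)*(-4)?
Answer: 3749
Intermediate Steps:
x = 18 (x = 18 - 2*17*0*(-4) = 18 - 0*(-4) = 18 - 2*0 = 18 + 0 = 18)
x + 3731 = 18 + 3731 = 3749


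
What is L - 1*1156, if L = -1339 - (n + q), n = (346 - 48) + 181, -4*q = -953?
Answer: -12849/4 ≈ -3212.3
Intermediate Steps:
q = 953/4 (q = -1/4*(-953) = 953/4 ≈ 238.25)
n = 479 (n = 298 + 181 = 479)
L = -8225/4 (L = -1339 - (479 + 953/4) = -1339 - 1*2869/4 = -1339 - 2869/4 = -8225/4 ≈ -2056.3)
L - 1*1156 = -8225/4 - 1*1156 = -8225/4 - 1156 = -12849/4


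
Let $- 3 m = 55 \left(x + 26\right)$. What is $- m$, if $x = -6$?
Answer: $\frac{1100}{3} \approx 366.67$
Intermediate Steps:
$m = - \frac{1100}{3}$ ($m = - \frac{55 \left(-6 + 26\right)}{3} = - \frac{55 \cdot 20}{3} = \left(- \frac{1}{3}\right) 1100 = - \frac{1100}{3} \approx -366.67$)
$- m = \left(-1\right) \left(- \frac{1100}{3}\right) = \frac{1100}{3}$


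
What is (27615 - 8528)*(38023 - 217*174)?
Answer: 5058055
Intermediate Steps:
(27615 - 8528)*(38023 - 217*174) = 19087*(38023 - 37758) = 19087*265 = 5058055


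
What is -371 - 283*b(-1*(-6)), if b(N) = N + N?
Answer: -3767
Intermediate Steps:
b(N) = 2*N
-371 - 283*b(-1*(-6)) = -371 - 566*(-1*(-6)) = -371 - 566*6 = -371 - 283*12 = -371 - 3396 = -3767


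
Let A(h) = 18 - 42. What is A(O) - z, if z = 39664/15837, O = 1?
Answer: -419752/15837 ≈ -26.505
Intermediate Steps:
A(h) = -24
z = 39664/15837 (z = 39664*(1/15837) = 39664/15837 ≈ 2.5045)
A(O) - z = -24 - 1*39664/15837 = -24 - 39664/15837 = -419752/15837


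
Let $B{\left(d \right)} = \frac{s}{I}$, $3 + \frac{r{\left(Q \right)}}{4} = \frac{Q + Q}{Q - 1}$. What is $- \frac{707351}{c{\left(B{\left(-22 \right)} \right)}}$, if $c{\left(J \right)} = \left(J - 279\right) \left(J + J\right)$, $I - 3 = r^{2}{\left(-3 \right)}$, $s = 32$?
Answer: $\frac{56625309}{36544} \approx 1549.5$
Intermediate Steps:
$r{\left(Q \right)} = -12 + \frac{8 Q}{-1 + Q}$ ($r{\left(Q \right)} = -12 + 4 \frac{Q + Q}{Q - 1} = -12 + 4 \frac{2 Q}{-1 + Q} = -12 + \frac{8 Q}{-1 + Q}$)
$I = 39$ ($I = 3 + \left(\frac{4 \left(3 - -3\right)}{-1 - 3}\right)^{2} = 3 + \left(\frac{4 \left(3 + 3\right)}{-4}\right)^{2} = 3 + \left(4 \left(- \frac{1}{4}\right) 6\right)^{2} = 3 + \left(-6\right)^{2} = 3 + 36 = 39$)
$B{\left(d \right)} = \frac{32}{39}$
$c{\left(J \right)} = 2 J \left(-279 + J\right)$ ($c{\left(J \right)} = \left(-279 + J\right) 2 J = 2 J \left(-279 + J\right)$)
$- \frac{707351}{c{\left(B{\left(-22 \right)} \right)}} = - \frac{707351}{2 \cdot \frac{32}{39} \left(-279 + \frac{32}{39}\right)} = - \frac{707351}{2 \cdot \frac{32}{39} \left(- \frac{10849}{39}\right)} = - \frac{707351}{- \frac{694336}{1521}} = \left(-707351\right) \left(- \frac{1521}{694336}\right) = \frac{56625309}{36544}$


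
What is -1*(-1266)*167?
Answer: 211422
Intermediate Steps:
-1*(-1266)*167 = 1266*167 = 211422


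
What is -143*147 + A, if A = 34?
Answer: -20987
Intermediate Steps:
-143*147 + A = -143*147 + 34 = -21021 + 34 = -20987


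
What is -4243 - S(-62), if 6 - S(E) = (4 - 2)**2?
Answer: -4245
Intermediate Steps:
S(E) = 2 (S(E) = 6 - (4 - 2)**2 = 6 - 1*2**2 = 6 - 1*4 = 6 - 4 = 2)
-4243 - S(-62) = -4243 - 1*2 = -4243 - 2 = -4245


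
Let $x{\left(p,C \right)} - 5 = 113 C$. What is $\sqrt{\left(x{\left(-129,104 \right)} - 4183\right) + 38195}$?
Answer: $\sqrt{45769} \approx 213.94$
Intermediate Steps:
$x{\left(p,C \right)} = 5 + 113 C$
$\sqrt{\left(x{\left(-129,104 \right)} - 4183\right) + 38195} = \sqrt{\left(\left(5 + 113 \cdot 104\right) - 4183\right) + 38195} = \sqrt{\left(\left(5 + 11752\right) - 4183\right) + 38195} = \sqrt{\left(11757 - 4183\right) + 38195} = \sqrt{7574 + 38195} = \sqrt{45769}$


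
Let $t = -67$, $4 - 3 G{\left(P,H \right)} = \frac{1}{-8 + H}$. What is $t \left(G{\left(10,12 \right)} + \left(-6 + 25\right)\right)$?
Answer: $- \frac{5427}{4} \approx -1356.8$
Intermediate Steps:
$G{\left(P,H \right)} = \frac{4}{3} - \frac{1}{3 \left(-8 + H\right)}$
$t \left(G{\left(10,12 \right)} + \left(-6 + 25\right)\right) = - 67 \left(\frac{-33 + 4 \cdot 12}{3 \left(-8 + 12\right)} + \left(-6 + 25\right)\right) = - 67 \left(\frac{-33 + 48}{3 \cdot 4} + 19\right) = - 67 \left(\frac{1}{3} \cdot \frac{1}{4} \cdot 15 + 19\right) = - 67 \left(\frac{5}{4} + 19\right) = \left(-67\right) \frac{81}{4} = - \frac{5427}{4}$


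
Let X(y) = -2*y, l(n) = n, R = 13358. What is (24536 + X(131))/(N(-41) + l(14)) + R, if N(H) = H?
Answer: 336392/27 ≈ 12459.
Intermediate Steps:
(24536 + X(131))/(N(-41) + l(14)) + R = (24536 - 2*131)/(-41 + 14) + 13358 = (24536 - 262)/(-27) + 13358 = 24274*(-1/27) + 13358 = -24274/27 + 13358 = 336392/27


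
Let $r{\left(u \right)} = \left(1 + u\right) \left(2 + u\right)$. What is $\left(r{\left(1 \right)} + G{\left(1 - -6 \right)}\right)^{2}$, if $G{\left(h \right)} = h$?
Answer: $169$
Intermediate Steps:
$\left(r{\left(1 \right)} + G{\left(1 - -6 \right)}\right)^{2} = \left(\left(2 + 1^{2} + 3 \cdot 1\right) + \left(1 - -6\right)\right)^{2} = \left(\left(2 + 1 + 3\right) + \left(1 + 6\right)\right)^{2} = \left(6 + 7\right)^{2} = 13^{2} = 169$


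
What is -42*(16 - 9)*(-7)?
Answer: 2058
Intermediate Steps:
-42*(16 - 9)*(-7) = -42*7*(-7) = -294*(-7) = 2058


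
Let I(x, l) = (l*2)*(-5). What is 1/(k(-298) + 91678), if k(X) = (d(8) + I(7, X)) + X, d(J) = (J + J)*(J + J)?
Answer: 1/94616 ≈ 1.0569e-5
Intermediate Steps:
I(x, l) = -10*l (I(x, l) = (2*l)*(-5) = -10*l)
d(J) = 4*J² (d(J) = (2*J)*(2*J) = 4*J²)
k(X) = 256 - 9*X (k(X) = (4*8² - 10*X) + X = (4*64 - 10*X) + X = (256 - 10*X) + X = 256 - 9*X)
1/(k(-298) + 91678) = 1/((256 - 9*(-298)) + 91678) = 1/((256 + 2682) + 91678) = 1/(2938 + 91678) = 1/94616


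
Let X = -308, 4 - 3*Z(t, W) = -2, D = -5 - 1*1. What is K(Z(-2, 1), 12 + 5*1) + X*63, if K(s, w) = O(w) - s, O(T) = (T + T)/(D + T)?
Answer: -213432/11 ≈ -19403.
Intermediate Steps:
D = -6 (D = -5 - 1 = -6)
Z(t, W) = 2 (Z(t, W) = 4/3 - ⅓*(-2) = 4/3 + ⅔ = 2)
O(T) = 2*T/(-6 + T) (O(T) = (T + T)/(-6 + T) = (2*T)/(-6 + T) = 2*T/(-6 + T))
K(s, w) = -s + 2*w/(-6 + w) (K(s, w) = 2*w/(-6 + w) - s = -s + 2*w/(-6 + w))
K(Z(-2, 1), 12 + 5*1) + X*63 = (2*(12 + 5*1) - 1*2*(-6 + (12 + 5*1)))/(-6 + (12 + 5*1)) - 308*63 = (2*(12 + 5) - 1*2*(-6 + (12 + 5)))/(-6 + (12 + 5)) - 19404 = (2*17 - 1*2*(-6 + 17))/(-6 + 17) - 19404 = (34 - 1*2*11)/11 - 19404 = (34 - 22)/11 - 19404 = (1/11)*12 - 19404 = 12/11 - 19404 = -213432/11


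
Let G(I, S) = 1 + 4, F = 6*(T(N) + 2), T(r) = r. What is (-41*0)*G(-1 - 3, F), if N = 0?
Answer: 0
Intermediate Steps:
F = 12 (F = 6*(0 + 2) = 6*2 = 12)
G(I, S) = 5
(-41*0)*G(-1 - 3, F) = -41*0*5 = 0*5 = 0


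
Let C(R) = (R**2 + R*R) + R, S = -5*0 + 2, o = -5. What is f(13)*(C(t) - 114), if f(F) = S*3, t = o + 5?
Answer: -684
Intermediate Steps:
S = 2 (S = 0 + 2 = 2)
t = 0 (t = -5 + 5 = 0)
C(R) = R + 2*R**2 (C(R) = (R**2 + R**2) + R = 2*R**2 + R = R + 2*R**2)
f(F) = 6 (f(F) = 2*3 = 6)
f(13)*(C(t) - 114) = 6*(0*(1 + 2*0) - 114) = 6*(0*(1 + 0) - 114) = 6*(0*1 - 114) = 6*(0 - 114) = 6*(-114) = -684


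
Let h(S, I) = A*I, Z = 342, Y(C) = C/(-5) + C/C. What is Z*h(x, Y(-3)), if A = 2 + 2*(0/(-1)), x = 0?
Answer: 5472/5 ≈ 1094.4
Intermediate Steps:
Y(C) = 1 - C/5 (Y(C) = C*(-1/5) + 1 = -C/5 + 1 = 1 - C/5)
A = 2 (A = 2 + 2*(0*(-1)) = 2 + 2*0 = 2 + 0 = 2)
h(S, I) = 2*I
Z*h(x, Y(-3)) = 342*(2*(1 - 1/5*(-3))) = 342*(2*(1 + 3/5)) = 342*(2*(8/5)) = 342*(16/5) = 5472/5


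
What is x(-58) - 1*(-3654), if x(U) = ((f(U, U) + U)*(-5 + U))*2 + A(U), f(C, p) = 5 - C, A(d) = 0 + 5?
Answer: 3029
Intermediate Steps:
A(d) = 5
x(U) = -45 + 10*U (x(U) = (((5 - U) + U)*(-5 + U))*2 + 5 = (5*(-5 + U))*2 + 5 = (-25 + 5*U)*2 + 5 = (-50 + 10*U) + 5 = -45 + 10*U)
x(-58) - 1*(-3654) = (-45 + 10*(-58)) - 1*(-3654) = (-45 - 580) + 3654 = -625 + 3654 = 3029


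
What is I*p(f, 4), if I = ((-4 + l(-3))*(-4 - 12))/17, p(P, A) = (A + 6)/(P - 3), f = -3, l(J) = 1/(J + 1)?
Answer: -120/17 ≈ -7.0588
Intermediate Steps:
l(J) = 1/(1 + J)
p(P, A) = (6 + A)/(-3 + P)
I = 72/17 (I = ((-4 + 1/(1 - 3))*(-4 - 12))/17 = ((-4 + 1/(-2))*(-16))*(1/17) = ((-4 - ½)*(-16))*(1/17) = -9/2*(-16)*(1/17) = 72*(1/17) = 72/17 ≈ 4.2353)
I*p(f, 4) = 72*((6 + 4)/(-3 - 3))/17 = 72*(10/(-6))/17 = 72*(-⅙*10)/17 = (72/17)*(-5/3) = -120/17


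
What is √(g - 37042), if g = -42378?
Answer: 38*I*√55 ≈ 281.82*I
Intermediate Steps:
√(g - 37042) = √(-42378 - 37042) = √(-79420) = 38*I*√55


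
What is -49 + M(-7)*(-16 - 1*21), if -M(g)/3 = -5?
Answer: -604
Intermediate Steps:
M(g) = 15 (M(g) = -3*(-5) = 15)
-49 + M(-7)*(-16 - 1*21) = -49 + 15*(-16 - 1*21) = -49 + 15*(-16 - 21) = -49 + 15*(-37) = -49 - 555 = -604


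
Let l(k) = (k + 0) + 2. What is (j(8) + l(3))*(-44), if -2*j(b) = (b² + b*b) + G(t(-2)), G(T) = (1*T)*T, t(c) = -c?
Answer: 2684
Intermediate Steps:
G(T) = T² (G(T) = T*T = T²)
l(k) = 2 + k (l(k) = k + 2 = 2 + k)
j(b) = -2 - b² (j(b) = -((b² + b*b) + (-1*(-2))²)/2 = -((b² + b²) + 2²)/2 = -(2*b² + 4)/2 = -(4 + 2*b²)/2 = -2 - b²)
(j(8) + l(3))*(-44) = ((-2 - 1*8²) + (2 + 3))*(-44) = ((-2 - 1*64) + 5)*(-44) = ((-2 - 64) + 5)*(-44) = (-66 + 5)*(-44) = -61*(-44) = 2684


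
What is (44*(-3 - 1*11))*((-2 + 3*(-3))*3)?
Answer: 20328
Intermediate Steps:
(44*(-3 - 1*11))*((-2 + 3*(-3))*3) = (44*(-3 - 11))*((-2 - 9)*3) = (44*(-14))*(-11*3) = -616*(-33) = 20328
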